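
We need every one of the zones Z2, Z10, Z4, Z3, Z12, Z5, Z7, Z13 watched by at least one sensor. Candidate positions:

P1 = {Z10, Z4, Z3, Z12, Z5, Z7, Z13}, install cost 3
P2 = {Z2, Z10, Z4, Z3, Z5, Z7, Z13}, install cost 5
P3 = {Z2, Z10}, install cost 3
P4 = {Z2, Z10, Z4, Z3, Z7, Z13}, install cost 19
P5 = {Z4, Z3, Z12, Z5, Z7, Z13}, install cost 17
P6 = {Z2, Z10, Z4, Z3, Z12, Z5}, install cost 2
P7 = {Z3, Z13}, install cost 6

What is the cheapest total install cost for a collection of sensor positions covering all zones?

5

P1, P6 cover every zone at install cost 3 + 2 = 5.
Any cover uses at least 2 sensor positions; among all covering selections none totals below 5.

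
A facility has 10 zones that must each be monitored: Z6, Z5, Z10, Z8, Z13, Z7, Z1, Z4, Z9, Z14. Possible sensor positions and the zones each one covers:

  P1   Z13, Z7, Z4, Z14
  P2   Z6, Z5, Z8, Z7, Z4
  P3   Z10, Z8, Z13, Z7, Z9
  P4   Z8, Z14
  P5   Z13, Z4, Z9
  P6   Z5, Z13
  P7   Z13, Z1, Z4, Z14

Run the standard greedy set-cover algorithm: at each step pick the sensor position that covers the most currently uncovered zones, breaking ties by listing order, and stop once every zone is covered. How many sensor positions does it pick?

3

Pick 1: P2 covers 5 new zones (Z6, Z5, Z8, Z7, Z4).
Pick 2: P3 covers 3 new zones (Z10, Z13, Z9).
Pick 3: P7 covers 2 new zones (Z1, Z14).
Greedy uses 3 sensor positions.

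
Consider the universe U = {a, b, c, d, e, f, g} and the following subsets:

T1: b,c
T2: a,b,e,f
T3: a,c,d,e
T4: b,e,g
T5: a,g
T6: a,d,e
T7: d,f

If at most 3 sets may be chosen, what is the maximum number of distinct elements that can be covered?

7

Choosing T2, T3, T4 covers {a, b, c, d, e, f, g} — 7 elements.
That is all 7 elements.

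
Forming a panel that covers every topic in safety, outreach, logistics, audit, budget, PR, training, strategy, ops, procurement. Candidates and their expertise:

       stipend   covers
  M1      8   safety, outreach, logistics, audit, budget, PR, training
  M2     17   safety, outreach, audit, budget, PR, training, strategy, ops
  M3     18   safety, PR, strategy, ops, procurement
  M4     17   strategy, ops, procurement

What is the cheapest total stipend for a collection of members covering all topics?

M1, M4 cover every topic at stipend 8 + 17 = 25.
Any cover uses at least 2 members; among all covering selections none totals below 25.

25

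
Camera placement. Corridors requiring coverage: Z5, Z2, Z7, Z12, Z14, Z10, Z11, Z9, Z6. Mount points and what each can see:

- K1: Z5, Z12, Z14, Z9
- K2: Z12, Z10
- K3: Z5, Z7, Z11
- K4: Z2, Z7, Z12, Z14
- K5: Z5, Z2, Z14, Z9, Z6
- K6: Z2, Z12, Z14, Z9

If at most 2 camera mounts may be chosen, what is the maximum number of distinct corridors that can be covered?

7

Choosing K2, K5 covers {Z5, Z2, Z12, Z14, Z10, Z9, Z6} — 7 corridors.
No choice of 2 camera mounts does better; here Z7, Z11 are left uncovered.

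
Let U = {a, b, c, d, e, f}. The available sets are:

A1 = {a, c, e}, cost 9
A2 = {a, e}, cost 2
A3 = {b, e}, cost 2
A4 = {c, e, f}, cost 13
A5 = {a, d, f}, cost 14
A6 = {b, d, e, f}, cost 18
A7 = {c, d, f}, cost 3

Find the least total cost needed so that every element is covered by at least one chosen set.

7

A2, A3, A7 cover every element at cost 2 + 2 + 3 = 7.
Any cover uses at least 2 sets; among all covering selections none totals below 7.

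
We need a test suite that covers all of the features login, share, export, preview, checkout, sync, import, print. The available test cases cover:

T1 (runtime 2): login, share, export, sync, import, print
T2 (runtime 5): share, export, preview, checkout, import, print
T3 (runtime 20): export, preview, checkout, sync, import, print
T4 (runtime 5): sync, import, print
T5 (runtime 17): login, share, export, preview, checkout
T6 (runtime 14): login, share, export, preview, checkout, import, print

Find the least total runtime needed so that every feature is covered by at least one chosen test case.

7

T1, T2 cover every feature at runtime 2 + 5 = 7.
Any cover uses at least 2 test cases; among all covering selections none totals below 7.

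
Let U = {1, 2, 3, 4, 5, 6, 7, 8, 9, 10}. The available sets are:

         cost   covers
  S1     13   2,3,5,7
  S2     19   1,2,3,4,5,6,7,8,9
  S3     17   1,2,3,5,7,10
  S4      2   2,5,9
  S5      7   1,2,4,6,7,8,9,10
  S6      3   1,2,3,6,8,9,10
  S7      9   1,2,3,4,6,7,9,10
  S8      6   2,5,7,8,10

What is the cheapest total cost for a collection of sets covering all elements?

S4, S5, S6 cover every element at cost 2 + 7 + 3 = 12.
Any cover uses at least 2 sets; among all covering selections none totals below 12.

12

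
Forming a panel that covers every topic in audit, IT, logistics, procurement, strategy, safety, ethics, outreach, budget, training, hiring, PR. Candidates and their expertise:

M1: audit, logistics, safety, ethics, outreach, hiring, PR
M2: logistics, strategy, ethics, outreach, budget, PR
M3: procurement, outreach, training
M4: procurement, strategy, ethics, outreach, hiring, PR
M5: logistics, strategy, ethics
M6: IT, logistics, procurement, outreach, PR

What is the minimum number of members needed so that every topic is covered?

4

M1, M2, M3, M6 together cover {audit, IT, logistics, procurement, strategy, safety, ethics, outreach, budget, training, hiring, PR} — every topic.
No 3 of the 6 members cover everything (all 20 triples fall short), so 4 is minimum.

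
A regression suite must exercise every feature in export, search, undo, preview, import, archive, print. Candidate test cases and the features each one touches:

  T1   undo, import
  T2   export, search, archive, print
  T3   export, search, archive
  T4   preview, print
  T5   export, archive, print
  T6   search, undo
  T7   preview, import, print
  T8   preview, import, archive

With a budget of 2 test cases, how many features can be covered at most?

6

Choosing T1, T2 covers {export, search, undo, import, archive, print} — 6 features.
No choice of 2 test cases does better; here preview is left uncovered.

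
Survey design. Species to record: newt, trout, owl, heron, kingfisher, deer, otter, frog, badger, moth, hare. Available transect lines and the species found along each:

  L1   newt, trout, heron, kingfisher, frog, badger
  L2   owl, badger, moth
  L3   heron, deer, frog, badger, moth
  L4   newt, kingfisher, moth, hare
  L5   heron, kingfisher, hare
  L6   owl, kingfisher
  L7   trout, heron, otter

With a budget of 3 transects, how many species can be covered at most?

Choosing L3, L4, L7 covers {newt, trout, heron, kingfisher, deer, otter, frog, badger, moth, hare} — 10 species.
No choice of 3 transects does better; here owl is left uncovered.

10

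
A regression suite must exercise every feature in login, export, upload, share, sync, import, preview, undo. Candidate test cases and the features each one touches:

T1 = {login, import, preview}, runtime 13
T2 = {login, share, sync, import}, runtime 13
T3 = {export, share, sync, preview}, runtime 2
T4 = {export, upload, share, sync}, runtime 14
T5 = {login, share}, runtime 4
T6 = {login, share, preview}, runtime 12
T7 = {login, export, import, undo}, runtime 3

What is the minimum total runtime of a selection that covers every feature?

19

T3, T4, T7 cover every feature at runtime 2 + 14 + 3 = 19.
Any cover uses at least 3 test cases; among all covering selections none totals below 19.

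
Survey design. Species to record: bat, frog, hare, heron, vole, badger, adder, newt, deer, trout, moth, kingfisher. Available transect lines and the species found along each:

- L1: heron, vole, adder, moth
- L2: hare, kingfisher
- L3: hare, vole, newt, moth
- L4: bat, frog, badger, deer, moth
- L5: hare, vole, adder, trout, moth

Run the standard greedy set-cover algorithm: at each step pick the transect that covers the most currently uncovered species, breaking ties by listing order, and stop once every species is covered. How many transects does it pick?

5

Pick 1: L4 covers 5 new species (bat, frog, badger, deer, moth).
Pick 2: L5 covers 4 new species (hare, vole, adder, trout).
Pick 3: L1 covers 1 new species (heron).
Pick 4: L2 covers 1 new species (kingfisher).
Pick 5: L3 covers 1 new species (newt).
Greedy uses 5 transects.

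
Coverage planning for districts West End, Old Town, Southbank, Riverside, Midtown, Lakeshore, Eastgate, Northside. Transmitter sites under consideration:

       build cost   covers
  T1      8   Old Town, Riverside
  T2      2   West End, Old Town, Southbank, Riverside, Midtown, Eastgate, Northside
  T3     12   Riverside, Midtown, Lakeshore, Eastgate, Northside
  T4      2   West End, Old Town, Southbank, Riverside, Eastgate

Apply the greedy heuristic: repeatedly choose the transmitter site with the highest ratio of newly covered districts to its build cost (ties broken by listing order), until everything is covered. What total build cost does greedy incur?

Pick 1: T2 adds 7 new (West End, Old Town, Southbank, Riverside, Midtown, Eastgate, Northside) at build cost 2 (ratio 7/2).
Pick 2: T3 adds 1 new (Lakeshore) at build cost 12 (ratio 1/12).
Greedy total build cost: 2 + 12 = 14.

14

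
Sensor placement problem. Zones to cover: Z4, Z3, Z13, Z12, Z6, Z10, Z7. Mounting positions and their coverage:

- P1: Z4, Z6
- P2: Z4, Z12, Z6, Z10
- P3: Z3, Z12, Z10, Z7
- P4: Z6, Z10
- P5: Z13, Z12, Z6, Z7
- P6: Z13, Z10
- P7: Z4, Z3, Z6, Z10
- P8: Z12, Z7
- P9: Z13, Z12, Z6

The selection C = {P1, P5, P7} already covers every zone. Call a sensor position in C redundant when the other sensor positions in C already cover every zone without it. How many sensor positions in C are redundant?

Drop P1: the rest still cover every zone — redundant.
Drop P5: Z13, Z12, Z7 uncovered — not redundant.
Drop P7: Z3, Z10 uncovered — not redundant.
1 redundant: P1.

1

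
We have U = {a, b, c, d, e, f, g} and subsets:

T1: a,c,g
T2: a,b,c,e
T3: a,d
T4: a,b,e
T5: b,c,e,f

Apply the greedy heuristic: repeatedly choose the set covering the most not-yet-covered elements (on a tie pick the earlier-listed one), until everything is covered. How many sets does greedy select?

Pick 1: T2 covers 4 new elements (a, b, c, e).
Pick 2: T1 covers 1 new elements (g).
Pick 3: T3 covers 1 new elements (d).
Pick 4: T5 covers 1 new elements (f).
Greedy uses 4 sets. (The true minimum is 3.)

4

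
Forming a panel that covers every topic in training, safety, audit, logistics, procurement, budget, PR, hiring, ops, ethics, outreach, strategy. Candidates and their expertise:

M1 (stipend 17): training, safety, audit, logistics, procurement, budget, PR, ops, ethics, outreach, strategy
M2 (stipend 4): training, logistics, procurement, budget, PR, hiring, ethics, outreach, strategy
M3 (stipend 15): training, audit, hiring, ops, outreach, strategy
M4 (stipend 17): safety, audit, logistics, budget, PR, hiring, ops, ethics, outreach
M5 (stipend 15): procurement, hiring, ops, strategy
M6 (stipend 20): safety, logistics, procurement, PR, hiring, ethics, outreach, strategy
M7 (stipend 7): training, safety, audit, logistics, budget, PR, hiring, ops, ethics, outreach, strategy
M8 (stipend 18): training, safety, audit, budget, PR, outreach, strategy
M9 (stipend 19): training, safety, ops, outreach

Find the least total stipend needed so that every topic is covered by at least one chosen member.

11

M2, M7 cover every topic at stipend 4 + 7 = 11.
Any cover uses at least 2 members; among all covering selections none totals below 11.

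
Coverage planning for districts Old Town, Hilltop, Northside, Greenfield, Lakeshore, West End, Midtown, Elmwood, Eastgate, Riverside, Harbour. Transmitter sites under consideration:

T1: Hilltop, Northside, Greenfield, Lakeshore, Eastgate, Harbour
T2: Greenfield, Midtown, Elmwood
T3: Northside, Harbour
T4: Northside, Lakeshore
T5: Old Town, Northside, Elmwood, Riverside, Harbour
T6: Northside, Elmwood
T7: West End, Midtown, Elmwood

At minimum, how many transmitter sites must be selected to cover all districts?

3

T1, T5, T7 together cover {Old Town, Hilltop, Northside, Greenfield, Lakeshore, West End, Midtown, Elmwood, Eastgate, Riverside, Harbour} — every district.
No 2 of the 7 transmitter sites cover everything (all 21 pairs fall short), so 3 is minimum.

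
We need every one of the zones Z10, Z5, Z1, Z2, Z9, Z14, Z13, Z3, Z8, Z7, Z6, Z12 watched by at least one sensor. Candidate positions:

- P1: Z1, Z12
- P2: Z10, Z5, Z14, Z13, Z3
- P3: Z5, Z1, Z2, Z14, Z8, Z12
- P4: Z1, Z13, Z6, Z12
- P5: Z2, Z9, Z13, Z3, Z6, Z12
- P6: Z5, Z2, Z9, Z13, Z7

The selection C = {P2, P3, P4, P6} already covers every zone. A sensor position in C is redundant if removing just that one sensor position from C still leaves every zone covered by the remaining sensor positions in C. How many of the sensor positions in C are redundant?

0

Drop P2: Z10, Z3 uncovered — not redundant.
Drop P3: Z8 uncovered — not redundant.
Drop P4: Z6 uncovered — not redundant.
Drop P6: Z9, Z7 uncovered — not redundant.
None of the sensor positions in C is redundant.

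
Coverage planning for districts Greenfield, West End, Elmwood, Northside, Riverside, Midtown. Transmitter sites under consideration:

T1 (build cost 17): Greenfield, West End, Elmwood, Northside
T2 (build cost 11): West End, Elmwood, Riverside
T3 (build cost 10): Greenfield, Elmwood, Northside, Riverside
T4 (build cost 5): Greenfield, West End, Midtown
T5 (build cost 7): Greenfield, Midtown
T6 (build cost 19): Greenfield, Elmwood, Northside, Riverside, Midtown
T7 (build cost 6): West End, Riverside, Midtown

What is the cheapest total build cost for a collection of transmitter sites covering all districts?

15

T3, T4 cover every district at build cost 10 + 5 = 15.
Any cover uses at least 2 transmitter sites; among all covering selections none totals below 15.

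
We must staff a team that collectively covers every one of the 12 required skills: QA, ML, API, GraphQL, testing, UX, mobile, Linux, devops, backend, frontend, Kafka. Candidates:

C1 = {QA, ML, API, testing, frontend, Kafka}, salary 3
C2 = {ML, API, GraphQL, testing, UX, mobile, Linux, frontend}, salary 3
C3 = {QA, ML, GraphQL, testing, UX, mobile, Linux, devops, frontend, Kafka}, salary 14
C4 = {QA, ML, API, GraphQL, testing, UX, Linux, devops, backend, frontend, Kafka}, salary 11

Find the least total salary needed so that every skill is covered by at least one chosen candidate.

C2, C4 cover every skill at salary 3 + 11 = 14.
Any cover uses at least 2 candidates; among all covering selections none totals below 14.

14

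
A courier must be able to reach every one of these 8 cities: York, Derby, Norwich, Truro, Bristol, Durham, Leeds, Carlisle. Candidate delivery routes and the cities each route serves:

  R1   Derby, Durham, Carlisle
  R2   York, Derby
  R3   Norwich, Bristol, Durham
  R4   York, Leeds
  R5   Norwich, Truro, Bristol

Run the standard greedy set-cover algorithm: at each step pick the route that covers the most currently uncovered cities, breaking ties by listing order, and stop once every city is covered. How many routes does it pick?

Pick 1: R1 covers 3 new cities (Derby, Durham, Carlisle).
Pick 2: R5 covers 3 new cities (Norwich, Truro, Bristol).
Pick 3: R4 covers 2 new cities (York, Leeds).
Greedy uses 3 routes.

3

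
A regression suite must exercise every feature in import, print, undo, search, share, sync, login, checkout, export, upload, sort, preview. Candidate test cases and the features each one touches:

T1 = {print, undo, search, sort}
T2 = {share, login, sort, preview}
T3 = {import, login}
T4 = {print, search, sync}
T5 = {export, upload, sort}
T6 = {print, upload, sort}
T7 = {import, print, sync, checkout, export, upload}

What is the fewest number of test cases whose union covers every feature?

T1, T2, T7 together cover {import, print, undo, search, share, sync, login, checkout, export, upload, sort, preview} — every feature.
No 2 of the 7 test cases cover everything (all 21 pairs fall short), so 3 is minimum.

3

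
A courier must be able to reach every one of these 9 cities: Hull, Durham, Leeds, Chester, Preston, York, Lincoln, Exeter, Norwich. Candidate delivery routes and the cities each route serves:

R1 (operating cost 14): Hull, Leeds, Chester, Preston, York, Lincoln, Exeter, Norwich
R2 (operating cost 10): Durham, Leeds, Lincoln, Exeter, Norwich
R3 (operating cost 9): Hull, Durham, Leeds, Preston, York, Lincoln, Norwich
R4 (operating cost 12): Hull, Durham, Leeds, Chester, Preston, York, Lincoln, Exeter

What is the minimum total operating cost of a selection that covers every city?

R3, R4 cover every city at operating cost 9 + 12 = 21.
Any cover uses at least 2 routes; among all covering selections none totals below 21.

21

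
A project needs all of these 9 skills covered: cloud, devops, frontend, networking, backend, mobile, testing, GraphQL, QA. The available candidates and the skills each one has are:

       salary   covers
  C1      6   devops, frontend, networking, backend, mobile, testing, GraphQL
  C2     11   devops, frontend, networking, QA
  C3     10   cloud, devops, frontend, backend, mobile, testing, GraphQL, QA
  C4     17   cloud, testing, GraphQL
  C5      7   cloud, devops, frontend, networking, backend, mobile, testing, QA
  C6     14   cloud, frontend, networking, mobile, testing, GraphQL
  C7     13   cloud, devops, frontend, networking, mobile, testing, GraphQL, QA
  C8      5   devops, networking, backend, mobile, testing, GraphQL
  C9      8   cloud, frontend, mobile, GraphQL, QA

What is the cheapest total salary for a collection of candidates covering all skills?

12

C5, C8 cover every skill at salary 7 + 5 = 12.
Any cover uses at least 2 candidates; among all covering selections none totals below 12.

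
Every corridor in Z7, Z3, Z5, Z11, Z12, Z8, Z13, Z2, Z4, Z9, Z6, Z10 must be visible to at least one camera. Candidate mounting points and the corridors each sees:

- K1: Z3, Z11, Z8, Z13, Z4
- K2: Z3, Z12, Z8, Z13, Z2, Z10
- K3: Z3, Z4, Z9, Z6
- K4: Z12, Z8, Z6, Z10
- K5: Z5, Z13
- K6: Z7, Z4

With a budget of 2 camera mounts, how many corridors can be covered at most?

Choosing K2, K3 covers {Z3, Z12, Z8, Z13, Z2, Z4, Z9, Z6, Z10} — 9 corridors.
No choice of 2 camera mounts does better; here Z7, Z5, Z11 are left uncovered.

9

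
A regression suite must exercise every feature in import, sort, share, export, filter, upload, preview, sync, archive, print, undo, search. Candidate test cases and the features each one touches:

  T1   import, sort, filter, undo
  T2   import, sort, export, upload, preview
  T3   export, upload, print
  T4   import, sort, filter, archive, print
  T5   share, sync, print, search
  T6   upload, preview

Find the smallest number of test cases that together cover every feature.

4

T1, T2, T4, T5 together cover {import, sort, share, export, filter, upload, preview, sync, archive, print, undo, search} — every feature.
No 3 of the 6 test cases cover everything (all 20 triples fall short), so 4 is minimum.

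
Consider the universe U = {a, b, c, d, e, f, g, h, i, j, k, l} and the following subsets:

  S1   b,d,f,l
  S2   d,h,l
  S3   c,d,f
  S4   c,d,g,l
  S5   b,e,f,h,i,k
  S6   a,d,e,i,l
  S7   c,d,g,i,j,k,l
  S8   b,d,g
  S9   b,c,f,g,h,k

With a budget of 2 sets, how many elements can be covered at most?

Choosing S5, S7 covers {b, c, d, e, f, g, h, i, j, k, l} — 11 elements.
No choice of 2 sets does better; here a is left uncovered.

11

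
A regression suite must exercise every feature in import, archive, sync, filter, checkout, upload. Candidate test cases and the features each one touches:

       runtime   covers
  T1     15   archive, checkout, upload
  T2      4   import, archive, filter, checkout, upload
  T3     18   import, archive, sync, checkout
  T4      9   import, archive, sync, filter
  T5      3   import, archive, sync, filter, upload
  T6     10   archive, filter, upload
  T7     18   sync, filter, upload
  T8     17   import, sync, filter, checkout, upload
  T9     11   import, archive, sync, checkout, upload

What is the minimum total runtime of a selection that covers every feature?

7

T2, T5 cover every feature at runtime 4 + 3 = 7.
Any cover uses at least 2 test cases; among all covering selections none totals below 7.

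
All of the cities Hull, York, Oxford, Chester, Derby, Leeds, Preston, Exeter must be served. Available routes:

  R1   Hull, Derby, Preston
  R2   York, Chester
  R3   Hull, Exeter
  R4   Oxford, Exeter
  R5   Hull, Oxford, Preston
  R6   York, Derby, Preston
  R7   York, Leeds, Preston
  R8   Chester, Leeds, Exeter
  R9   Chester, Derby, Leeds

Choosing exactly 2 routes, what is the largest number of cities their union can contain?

Choosing R1, R8 covers {Hull, Chester, Derby, Leeds, Preston, Exeter} — 6 cities.
No choice of 2 routes does better; here York, Oxford are left uncovered.

6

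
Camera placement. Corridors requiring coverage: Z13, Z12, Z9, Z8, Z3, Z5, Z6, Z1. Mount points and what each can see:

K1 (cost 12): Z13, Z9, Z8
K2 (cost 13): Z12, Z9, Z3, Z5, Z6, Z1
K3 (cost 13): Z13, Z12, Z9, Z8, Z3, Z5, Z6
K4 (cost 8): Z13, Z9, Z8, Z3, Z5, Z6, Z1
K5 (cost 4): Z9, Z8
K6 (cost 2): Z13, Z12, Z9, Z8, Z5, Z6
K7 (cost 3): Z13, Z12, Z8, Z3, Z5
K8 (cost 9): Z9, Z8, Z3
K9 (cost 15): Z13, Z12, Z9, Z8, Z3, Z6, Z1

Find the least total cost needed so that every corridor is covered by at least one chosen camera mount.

K4, K6 cover every corridor at cost 8 + 2 = 10.
Any cover uses at least 2 camera mounts; among all covering selections none totals below 10.
Greedy by coverage-per-cost would pick K6, K7, K4 for 13 — worse than the optimum 10.

10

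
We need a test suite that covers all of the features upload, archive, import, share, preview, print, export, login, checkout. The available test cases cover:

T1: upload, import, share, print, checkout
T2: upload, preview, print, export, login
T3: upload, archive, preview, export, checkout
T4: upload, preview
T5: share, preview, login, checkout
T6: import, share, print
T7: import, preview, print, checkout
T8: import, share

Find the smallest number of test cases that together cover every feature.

3

T1, T2, T3 together cover {upload, archive, import, share, preview, print, export, login, checkout} — every feature.
No 2 of the 8 test cases cover everything (all 28 pairs fall short), so 3 is minimum.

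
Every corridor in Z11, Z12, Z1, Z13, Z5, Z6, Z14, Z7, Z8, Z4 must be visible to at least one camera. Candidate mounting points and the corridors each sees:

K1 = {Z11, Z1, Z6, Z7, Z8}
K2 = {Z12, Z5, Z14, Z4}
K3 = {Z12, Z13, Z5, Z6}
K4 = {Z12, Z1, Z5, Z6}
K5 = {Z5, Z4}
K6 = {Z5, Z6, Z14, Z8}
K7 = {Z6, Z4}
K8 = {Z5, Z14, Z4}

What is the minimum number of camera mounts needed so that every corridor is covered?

K1, K2, K3 together cover {Z11, Z12, Z1, Z13, Z5, Z6, Z14, Z7, Z8, Z4} — every corridor.
No 2 of the 8 camera mounts cover everything (all 28 pairs fall short), so 3 is minimum.

3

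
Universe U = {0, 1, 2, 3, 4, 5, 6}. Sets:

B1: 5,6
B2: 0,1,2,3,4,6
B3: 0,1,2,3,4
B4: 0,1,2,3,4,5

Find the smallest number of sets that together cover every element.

B1, B2 together cover {0, 1, 2, 3, 4, 5, 6} — every element.
No single set contains all 7 elements, so 2 is optimal.

2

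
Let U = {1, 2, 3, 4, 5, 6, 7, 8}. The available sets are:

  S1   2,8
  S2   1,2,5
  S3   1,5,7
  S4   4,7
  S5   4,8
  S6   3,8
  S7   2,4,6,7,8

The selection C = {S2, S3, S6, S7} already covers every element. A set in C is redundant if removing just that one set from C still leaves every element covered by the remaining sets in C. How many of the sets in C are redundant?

Drop S2: the rest still cover every element — redundant.
Drop S3: the rest still cover every element — redundant.
Drop S6: 3 uncovered — not redundant.
Drop S7: 4, 6 uncovered — not redundant.
2 redundant: S2, S3.

2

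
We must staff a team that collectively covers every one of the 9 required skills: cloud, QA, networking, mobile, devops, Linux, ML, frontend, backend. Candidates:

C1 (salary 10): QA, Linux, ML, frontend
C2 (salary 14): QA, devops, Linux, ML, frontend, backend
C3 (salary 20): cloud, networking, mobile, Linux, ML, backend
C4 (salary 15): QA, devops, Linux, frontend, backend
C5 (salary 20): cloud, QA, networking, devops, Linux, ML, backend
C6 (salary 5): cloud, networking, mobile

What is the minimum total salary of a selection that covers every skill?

19

C2, C6 cover every skill at salary 14 + 5 = 19.
Any cover uses at least 2 candidates; among all covering selections none totals below 19.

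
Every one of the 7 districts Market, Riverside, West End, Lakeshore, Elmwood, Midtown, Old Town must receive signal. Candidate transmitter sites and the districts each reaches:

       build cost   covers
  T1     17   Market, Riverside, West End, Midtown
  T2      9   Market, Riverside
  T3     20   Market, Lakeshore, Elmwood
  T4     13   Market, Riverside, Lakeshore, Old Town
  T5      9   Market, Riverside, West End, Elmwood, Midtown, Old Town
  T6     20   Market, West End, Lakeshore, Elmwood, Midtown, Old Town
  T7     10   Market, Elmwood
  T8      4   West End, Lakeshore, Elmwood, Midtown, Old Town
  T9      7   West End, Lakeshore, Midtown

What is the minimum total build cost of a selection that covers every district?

13

T2, T8 cover every district at build cost 9 + 4 = 13.
Any cover uses at least 2 transmitter sites; among all covering selections none totals below 13.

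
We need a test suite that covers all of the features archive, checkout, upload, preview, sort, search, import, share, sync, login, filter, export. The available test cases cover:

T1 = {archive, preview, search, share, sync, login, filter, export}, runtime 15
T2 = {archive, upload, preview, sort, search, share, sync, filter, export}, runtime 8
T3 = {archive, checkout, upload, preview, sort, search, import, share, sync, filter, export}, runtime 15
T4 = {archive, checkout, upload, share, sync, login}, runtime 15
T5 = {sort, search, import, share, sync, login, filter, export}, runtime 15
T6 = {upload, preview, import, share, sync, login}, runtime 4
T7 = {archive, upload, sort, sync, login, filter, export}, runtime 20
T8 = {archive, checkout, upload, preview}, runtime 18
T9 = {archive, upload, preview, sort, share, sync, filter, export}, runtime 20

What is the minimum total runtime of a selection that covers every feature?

T3, T6 cover every feature at runtime 15 + 4 = 19.
Any cover uses at least 2 test cases; among all covering selections none totals below 19.

19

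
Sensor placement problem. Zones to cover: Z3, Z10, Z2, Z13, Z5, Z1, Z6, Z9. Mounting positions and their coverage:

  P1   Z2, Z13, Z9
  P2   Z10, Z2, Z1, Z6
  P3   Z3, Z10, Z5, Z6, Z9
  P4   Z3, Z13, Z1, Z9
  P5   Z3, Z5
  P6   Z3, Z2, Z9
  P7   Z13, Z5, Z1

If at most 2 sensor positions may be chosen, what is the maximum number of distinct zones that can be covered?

Choosing P1, P3 covers {Z3, Z10, Z2, Z13, Z5, Z6, Z9} — 7 zones.
No choice of 2 sensor positions does better; here Z1 is left uncovered.

7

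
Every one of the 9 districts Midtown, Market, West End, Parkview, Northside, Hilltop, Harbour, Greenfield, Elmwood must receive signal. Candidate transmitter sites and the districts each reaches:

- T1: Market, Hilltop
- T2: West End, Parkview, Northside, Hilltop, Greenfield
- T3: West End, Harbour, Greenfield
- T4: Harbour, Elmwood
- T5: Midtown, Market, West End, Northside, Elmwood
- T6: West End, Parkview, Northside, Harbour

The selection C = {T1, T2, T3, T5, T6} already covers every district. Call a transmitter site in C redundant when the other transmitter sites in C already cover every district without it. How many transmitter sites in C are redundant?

4

Drop T1: the rest still cover every district — redundant.
Drop T2: the rest still cover every district — redundant.
Drop T3: the rest still cover every district — redundant.
Drop T5: Midtown, Elmwood uncovered — not redundant.
Drop T6: the rest still cover every district — redundant.
4 redundant: T1, T2, T3, T6.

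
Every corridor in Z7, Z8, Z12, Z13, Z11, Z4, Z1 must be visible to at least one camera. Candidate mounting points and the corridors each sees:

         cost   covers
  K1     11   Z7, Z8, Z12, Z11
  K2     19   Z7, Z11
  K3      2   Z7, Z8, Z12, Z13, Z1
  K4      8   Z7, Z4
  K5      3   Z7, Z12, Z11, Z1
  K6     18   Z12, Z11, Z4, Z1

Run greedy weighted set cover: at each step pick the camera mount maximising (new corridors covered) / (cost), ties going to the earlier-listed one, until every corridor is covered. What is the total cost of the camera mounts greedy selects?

13

Pick 1: K3 adds 5 new (Z7, Z8, Z12, Z13, Z1) at cost 2 (ratio 5/2).
Pick 2: K5 adds 1 new (Z11) at cost 3 (ratio 1/3).
Pick 3: K4 adds 1 new (Z4) at cost 8 (ratio 1/8).
Greedy total cost: 2 + 3 + 8 = 13.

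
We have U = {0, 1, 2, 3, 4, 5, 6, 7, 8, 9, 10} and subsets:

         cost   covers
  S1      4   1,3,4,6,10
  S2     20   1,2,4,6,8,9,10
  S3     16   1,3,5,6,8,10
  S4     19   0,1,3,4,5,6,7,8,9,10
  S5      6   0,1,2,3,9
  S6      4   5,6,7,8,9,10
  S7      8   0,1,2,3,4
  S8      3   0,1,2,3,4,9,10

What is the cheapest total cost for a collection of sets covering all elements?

7

S6, S8 cover every element at cost 4 + 3 = 7.
Any cover uses at least 2 sets; among all covering selections none totals below 7.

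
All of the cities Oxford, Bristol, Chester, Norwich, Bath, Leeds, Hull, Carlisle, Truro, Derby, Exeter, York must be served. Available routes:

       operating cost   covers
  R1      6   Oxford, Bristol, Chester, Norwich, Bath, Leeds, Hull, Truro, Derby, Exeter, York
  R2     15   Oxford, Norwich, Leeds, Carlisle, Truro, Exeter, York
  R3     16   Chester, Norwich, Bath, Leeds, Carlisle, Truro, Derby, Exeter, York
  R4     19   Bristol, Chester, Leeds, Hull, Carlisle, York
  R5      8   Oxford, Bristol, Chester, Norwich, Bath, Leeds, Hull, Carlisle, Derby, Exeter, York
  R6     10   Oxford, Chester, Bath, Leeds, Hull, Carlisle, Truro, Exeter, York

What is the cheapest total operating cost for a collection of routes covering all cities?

R1, R5 cover every city at operating cost 6 + 8 = 14.
Any cover uses at least 2 routes; among all covering selections none totals below 14.

14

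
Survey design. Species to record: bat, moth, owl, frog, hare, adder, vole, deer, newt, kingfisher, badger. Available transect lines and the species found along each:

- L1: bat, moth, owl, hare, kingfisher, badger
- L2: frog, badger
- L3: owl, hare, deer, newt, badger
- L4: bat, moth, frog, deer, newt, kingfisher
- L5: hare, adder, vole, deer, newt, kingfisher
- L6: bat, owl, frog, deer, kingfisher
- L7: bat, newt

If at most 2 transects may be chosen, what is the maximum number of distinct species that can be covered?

10

Choosing L1, L5 covers {bat, moth, owl, hare, adder, vole, deer, newt, kingfisher, badger} — 10 species.
No choice of 2 transects does better; here frog is left uncovered.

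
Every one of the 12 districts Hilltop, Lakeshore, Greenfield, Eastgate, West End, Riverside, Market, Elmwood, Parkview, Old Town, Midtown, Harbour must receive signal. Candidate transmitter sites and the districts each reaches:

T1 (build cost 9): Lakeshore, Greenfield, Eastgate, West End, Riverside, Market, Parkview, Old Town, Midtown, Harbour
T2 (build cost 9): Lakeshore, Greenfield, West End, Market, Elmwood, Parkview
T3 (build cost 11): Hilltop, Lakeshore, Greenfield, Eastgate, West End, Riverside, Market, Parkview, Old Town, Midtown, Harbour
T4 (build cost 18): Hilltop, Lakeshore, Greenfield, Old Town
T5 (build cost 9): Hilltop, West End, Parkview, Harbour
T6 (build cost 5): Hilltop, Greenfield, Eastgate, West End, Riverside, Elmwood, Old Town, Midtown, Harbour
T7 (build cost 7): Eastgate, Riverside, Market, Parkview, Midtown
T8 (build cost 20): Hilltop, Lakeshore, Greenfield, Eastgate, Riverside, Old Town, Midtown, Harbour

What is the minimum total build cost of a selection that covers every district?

T1, T6 cover every district at build cost 9 + 5 = 14.
Any cover uses at least 2 transmitter sites; among all covering selections none totals below 14.

14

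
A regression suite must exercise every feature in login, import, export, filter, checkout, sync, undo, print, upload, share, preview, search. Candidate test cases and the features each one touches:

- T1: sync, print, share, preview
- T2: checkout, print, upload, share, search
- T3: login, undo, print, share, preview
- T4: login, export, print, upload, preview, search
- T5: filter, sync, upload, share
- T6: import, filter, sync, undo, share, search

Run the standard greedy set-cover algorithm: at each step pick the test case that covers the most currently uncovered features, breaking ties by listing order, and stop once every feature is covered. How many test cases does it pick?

3

Pick 1: T4 covers 6 new features (login, export, print, upload, preview, search).
Pick 2: T6 covers 5 new features (import, filter, sync, undo, share).
Pick 3: T2 covers 1 new features (checkout).
Greedy uses 3 test cases.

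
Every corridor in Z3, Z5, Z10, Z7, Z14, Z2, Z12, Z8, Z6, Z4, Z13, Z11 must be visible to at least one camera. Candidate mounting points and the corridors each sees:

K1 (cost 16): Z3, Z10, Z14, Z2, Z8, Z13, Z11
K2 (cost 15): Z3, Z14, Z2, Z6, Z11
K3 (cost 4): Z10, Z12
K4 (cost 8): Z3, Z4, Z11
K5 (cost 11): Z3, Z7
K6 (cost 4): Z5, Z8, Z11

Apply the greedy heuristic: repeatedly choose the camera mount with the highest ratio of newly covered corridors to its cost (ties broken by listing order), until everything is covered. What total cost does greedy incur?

58

Pick 1: K6 adds 3 new (Z5, Z8, Z11) at cost 4 (ratio 3/4).
Pick 2: K3 adds 2 new (Z10, Z12) at cost 4 (ratio 2/4).
Pick 3: K2 adds 4 new (Z3, Z14, Z2, Z6) at cost 15 (ratio 4/15).
Pick 4: K4 adds 1 new (Z4) at cost 8 (ratio 1/8).
Pick 5: K5 adds 1 new (Z7) at cost 11 (ratio 1/11).
Pick 6: K1 adds 1 new (Z13) at cost 16 (ratio 1/16).
Greedy total cost: 4 + 4 + 15 + 8 + 11 + 16 = 58.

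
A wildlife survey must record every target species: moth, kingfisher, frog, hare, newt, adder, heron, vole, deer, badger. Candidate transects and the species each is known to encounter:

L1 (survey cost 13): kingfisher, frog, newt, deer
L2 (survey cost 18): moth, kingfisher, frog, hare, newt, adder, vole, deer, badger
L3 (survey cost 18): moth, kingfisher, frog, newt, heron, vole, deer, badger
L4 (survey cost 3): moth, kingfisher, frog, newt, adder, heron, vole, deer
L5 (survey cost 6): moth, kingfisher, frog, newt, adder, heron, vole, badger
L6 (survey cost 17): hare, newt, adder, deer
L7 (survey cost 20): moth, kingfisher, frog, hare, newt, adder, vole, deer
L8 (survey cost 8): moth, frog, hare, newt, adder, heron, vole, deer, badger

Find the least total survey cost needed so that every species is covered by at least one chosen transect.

L4, L8 cover every species at survey cost 3 + 8 = 11.
Any cover uses at least 2 transects; among all covering selections none totals below 11.

11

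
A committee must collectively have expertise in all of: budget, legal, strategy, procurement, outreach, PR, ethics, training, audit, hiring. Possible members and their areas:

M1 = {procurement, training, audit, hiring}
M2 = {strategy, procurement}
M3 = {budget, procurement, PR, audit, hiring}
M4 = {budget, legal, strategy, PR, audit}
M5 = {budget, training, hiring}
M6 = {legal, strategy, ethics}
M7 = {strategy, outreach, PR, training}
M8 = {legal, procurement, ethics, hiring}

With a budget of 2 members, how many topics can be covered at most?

Choosing M1, M4 covers {budget, legal, strategy, procurement, PR, training, audit, hiring} — 8 topics.
No choice of 2 members does better; here outreach, ethics are left uncovered.

8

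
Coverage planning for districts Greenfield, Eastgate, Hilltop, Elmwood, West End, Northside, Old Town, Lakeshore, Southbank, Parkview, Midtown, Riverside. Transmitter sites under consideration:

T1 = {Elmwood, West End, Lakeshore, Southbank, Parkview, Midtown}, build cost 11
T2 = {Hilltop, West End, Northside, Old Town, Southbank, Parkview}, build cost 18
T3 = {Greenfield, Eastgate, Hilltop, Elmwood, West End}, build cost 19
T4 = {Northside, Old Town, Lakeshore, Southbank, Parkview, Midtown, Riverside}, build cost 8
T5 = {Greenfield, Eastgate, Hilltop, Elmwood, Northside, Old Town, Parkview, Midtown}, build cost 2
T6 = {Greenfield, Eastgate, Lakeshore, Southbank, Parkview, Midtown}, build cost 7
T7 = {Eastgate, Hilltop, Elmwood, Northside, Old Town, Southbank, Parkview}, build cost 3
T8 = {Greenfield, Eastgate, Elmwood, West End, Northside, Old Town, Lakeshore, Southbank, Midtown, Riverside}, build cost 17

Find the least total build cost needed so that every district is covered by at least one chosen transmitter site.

T5, T8 cover every district at build cost 2 + 17 = 19.
Any cover uses at least 2 transmitter sites; among all covering selections none totals below 19.
Greedy by coverage-per-build cost would pick T5, T4, T1 for 21 — worse than the optimum 19.

19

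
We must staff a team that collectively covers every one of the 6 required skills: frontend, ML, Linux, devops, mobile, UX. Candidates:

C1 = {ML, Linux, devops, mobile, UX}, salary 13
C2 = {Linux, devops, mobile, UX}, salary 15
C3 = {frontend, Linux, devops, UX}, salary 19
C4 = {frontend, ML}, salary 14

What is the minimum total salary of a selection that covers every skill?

27

C1, C4 cover every skill at salary 13 + 14 = 27.
Any cover uses at least 2 candidates; among all covering selections none totals below 27.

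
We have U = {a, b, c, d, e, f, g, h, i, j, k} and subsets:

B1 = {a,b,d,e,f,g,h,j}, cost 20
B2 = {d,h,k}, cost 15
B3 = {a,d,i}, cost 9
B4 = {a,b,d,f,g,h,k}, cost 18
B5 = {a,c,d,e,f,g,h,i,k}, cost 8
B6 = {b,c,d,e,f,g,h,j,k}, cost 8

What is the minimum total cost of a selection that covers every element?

16

B5, B6 cover every element at cost 8 + 8 = 16.
Any cover uses at least 2 sets; among all covering selections none totals below 16.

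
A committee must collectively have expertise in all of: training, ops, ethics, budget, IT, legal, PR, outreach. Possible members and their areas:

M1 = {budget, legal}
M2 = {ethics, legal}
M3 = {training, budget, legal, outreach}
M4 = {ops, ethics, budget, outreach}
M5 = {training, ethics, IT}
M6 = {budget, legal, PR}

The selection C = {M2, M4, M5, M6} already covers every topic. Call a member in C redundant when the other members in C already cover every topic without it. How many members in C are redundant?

1

Drop M2: the rest still cover every topic — redundant.
Drop M4: ops, outreach uncovered — not redundant.
Drop M5: training, IT uncovered — not redundant.
Drop M6: PR uncovered — not redundant.
1 redundant: M2.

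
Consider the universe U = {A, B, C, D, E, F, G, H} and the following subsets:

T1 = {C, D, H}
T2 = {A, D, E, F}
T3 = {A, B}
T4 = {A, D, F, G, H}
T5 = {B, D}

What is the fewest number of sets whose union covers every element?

4

T1, T2, T3, T4 together cover {A, B, C, D, E, F, G, H} — every element.
No 3 of the 5 sets cover everything (all 10 triples fall short), so 4 is minimum.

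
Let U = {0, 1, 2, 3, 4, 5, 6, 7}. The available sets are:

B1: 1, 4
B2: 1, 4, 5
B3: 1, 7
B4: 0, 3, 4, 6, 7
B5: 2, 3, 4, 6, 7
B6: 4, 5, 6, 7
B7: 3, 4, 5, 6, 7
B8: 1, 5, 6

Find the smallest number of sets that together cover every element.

3

B2, B4, B5 together cover {0, 1, 2, 3, 4, 5, 6, 7} — every element.
No 2 of the 8 sets cover everything (all 28 pairs fall short), so 3 is minimum.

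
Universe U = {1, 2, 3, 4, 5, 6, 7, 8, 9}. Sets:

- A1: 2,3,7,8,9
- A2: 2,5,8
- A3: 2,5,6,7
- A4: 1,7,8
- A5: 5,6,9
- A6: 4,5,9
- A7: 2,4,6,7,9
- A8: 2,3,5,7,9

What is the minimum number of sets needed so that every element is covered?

A4, A7, A8 together cover {1, 2, 3, 4, 5, 6, 7, 8, 9} — every element.
No 2 of the 8 sets cover everything (all 28 pairs fall short), so 3 is minimum.
Greedy (largest uncovered first) would take A1, A3, A4, A6 — 4 sets — but 3 suffice.

3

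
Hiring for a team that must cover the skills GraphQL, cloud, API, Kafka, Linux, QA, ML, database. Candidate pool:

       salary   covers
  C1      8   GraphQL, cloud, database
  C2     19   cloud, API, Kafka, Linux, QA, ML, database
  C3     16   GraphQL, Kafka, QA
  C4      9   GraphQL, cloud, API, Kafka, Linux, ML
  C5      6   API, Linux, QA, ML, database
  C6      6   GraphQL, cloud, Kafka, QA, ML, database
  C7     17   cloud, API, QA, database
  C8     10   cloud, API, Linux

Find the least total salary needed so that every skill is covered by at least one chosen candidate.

C5, C6 cover every skill at salary 6 + 6 = 12.
Any cover uses at least 2 candidates; among all covering selections none totals below 12.

12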